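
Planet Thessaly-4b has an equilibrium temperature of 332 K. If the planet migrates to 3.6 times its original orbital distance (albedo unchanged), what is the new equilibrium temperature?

T_eq ∝ L^(1/4) · d^(−1/2).
T′ = 332 / 3.6^(1/2) = 175 K.

T_eq ≈ 175 K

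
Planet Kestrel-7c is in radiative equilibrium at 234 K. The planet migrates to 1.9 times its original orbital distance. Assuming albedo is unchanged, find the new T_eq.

T_eq ≈ 170 K

T_eq ∝ L^(1/4) · d^(−1/2).
T′ = 234 / 1.9^(1/2) = 170 K.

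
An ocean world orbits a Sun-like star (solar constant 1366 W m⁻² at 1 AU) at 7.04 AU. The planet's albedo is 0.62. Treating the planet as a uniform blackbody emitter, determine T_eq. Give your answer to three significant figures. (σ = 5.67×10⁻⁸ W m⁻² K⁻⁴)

T_eq ≈ 82.4 K

Flux at 7.04 AU: S = 1366/7.04² = 27.6 W m⁻².
Energy balance: absorbed = emitted ⇒ πR²·S(1−A) = 4πR²·σT_eq⁴, so T_eq⁴ = S(1−A)/(4σ).
T_eq = [27.6 × 0.38 / (4 × 5.67×10⁻⁸)]^(1/4) = (4.62×10⁷)^(1/4) = 82.4 K.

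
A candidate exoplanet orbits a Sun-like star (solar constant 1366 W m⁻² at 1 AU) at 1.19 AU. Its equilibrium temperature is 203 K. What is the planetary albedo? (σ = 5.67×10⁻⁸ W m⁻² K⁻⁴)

Flux at 1.19 AU: S = 1366/1.19² = 965 W m⁻².
From T_eq⁴ = S(1−A)/(4σ): 1−A = 4σT_eq⁴/S.
1−A = 4 × 5.67×10⁻⁸ × (203)⁴ / 965 = 0.399.

A ≈ 0.60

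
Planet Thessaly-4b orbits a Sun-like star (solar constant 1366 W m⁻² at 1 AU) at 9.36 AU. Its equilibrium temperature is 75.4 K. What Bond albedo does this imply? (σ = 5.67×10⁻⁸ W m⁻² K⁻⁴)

A ≈ 0.53

Flux at 9.36 AU: S = 1366/9.36² = 15.6 W m⁻².
From T_eq⁴ = S(1−A)/(4σ): 1−A = 4σT_eq⁴/S.
1−A = 4 × 5.67×10⁻⁸ × (75.4)⁴ / 15.6 = 0.470.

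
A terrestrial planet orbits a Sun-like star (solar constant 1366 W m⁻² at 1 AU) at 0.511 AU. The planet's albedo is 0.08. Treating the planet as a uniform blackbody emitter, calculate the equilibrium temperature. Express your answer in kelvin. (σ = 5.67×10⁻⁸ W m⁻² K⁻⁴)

T_eq ≈ 382 K

Flux at 0.511 AU: S = 1366/0.511² = 5230 W m⁻².
Energy balance: absorbed = emitted ⇒ πR²·S(1−A) = 4πR²·σT_eq⁴, so T_eq⁴ = S(1−A)/(4σ).
T_eq = [5230 × 0.92 / (4 × 5.67×10⁻⁸)]^(1/4) = (2.12×10¹⁰)^(1/4) = 382 K.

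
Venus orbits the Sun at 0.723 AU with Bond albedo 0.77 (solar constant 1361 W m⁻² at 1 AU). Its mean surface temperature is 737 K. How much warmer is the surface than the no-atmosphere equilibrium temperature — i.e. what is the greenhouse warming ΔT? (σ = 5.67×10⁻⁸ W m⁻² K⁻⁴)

ΔT ≈ 510.3 K

S = 1361/0.723² = 2604 W m⁻².
T_eq = [S(1−A)/(4σ)]^(1/4) = [2604×0.23/(4×5.67×10⁻⁸)]^(1/4) = 226.7 K.
ΔT = T_surf − T_eq = 737 − 226.7.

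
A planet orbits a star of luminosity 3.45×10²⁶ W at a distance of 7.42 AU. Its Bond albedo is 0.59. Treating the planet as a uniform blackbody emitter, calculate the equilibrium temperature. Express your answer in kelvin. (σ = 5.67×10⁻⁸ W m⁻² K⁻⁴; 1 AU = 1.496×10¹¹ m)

d = 7.42 AU = 1.11×10¹² m.
Flux: S = L/(4πd²) = 3.45×10²⁶/(4π×(1.11×10¹²)²) = 22.3 W m⁻².
Energy balance: absorbed = emitted ⇒ πR²·S(1−A) = 4πR²·σT_eq⁴, so T_eq⁴ = S(1−A)/(4σ).
T_eq = [22.3 × 0.41 / (4 × 5.67×10⁻⁸)]^(1/4) = (4.03×10⁷)^(1/4) = 79.7 K.

T_eq ≈ 79.7 K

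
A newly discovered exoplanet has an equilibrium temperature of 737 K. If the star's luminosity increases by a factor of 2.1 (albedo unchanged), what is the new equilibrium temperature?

T_eq ≈ 887 K

T_eq ∝ L^(1/4) · d^(−1/2).
T′ = 737 × 2.1^(1/4) = 887 K.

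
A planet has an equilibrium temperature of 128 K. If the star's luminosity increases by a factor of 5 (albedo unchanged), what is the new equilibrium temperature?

T_eq ≈ 191 K

T_eq ∝ L^(1/4) · d^(−1/2).
T′ = 128 × 5^(1/4) = 191 K.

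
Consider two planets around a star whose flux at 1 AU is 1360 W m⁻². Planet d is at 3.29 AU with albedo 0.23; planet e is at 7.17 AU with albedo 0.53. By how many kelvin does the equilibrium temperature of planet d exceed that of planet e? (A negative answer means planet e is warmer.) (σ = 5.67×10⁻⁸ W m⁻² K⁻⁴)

ΔT ≈ 57.7 K

T_eq = [S₀(1−A)/(4σd²)]^(1/4), so T ∝ (1−A)^(1/4) / √d.
T₁ = [1360×0.77/(4×5.67×10⁻⁸×3.29²)]^(1/4) = 143.71 K.
T₂ = [1360×0.47/(4×5.67×10⁻⁸×7.17²)]^(1/4) = 86.05 K.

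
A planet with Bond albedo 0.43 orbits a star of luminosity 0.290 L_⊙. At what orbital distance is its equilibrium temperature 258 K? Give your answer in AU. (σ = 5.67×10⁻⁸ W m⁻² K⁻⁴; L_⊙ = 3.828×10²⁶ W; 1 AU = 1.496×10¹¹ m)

L = 0.290 × 3.828×10²⁶ = 1.11×10²⁶ W.
From T_eq⁴ = L(1−A)/(16πσd²): d = √[L(1−A)/(16πσT_eq⁴)].
d = √[1.11×10²⁶ × 0.57 / (16π × 5.67×10⁻⁸ × (258)⁴)] = 7.08×10¹⁰ m = 0.473 AU.

d ≈ 0.473 AU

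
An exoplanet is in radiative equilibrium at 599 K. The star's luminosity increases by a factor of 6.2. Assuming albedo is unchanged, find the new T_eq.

T_eq ∝ L^(1/4) · d^(−1/2).
T′ = 599 × 6.2^(1/4) = 945 K.

T_eq ≈ 945 K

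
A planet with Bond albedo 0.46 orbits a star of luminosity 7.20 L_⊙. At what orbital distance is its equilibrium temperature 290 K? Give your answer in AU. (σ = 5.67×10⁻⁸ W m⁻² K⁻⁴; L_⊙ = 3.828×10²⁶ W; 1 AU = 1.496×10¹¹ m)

d ≈ 1.82 AU

L = 7.20 × 3.828×10²⁶ = 2.76×10²⁷ W.
From T_eq⁴ = L(1−A)/(16πσd²): d = √[L(1−A)/(16πσT_eq⁴)].
d = √[2.76×10²⁷ × 0.54 / (16π × 5.67×10⁻⁸ × (290)⁴)] = 2.72×10¹¹ m = 1.82 AU.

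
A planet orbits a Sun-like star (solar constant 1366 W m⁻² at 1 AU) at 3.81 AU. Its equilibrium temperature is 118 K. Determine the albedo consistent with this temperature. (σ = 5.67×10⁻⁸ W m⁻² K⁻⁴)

Flux at 3.81 AU: S = 1366/3.81² = 94.1 W m⁻².
From T_eq⁴ = S(1−A)/(4σ): 1−A = 4σT_eq⁴/S.
1−A = 4 × 5.67×10⁻⁸ × (118)⁴ / 94.1 = 0.467.

A ≈ 0.53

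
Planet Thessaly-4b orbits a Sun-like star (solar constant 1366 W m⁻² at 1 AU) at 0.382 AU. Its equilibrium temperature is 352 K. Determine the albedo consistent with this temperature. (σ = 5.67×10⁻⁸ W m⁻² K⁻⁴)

Flux at 0.382 AU: S = 1366/0.382² = 9360 W m⁻².
From T_eq⁴ = S(1−A)/(4σ): 1−A = 4σT_eq⁴/S.
1−A = 4 × 5.67×10⁻⁸ × (352)⁴ / 9360 = 0.372.

A ≈ 0.63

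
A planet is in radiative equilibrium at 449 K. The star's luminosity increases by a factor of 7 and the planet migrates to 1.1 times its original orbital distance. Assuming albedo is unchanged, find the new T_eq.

T_eq ∝ L^(1/4) · d^(−1/2).
T′ = 449 × 7^(1/4) / 1.1^(1/2) = 696 K.

T_eq ≈ 696 K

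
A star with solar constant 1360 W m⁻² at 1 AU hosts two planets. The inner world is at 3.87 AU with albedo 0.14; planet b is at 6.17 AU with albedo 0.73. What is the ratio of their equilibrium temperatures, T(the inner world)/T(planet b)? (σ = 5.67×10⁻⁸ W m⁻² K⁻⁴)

T_eq = [S₀(1−A)/(4σd²)]^(1/4), so T ∝ (1−A)^(1/4) / √d.
T₁ = [1360×0.86/(4×5.67×10⁻⁸×3.87²)]^(1/4) = 136.22 K.
T₂ = [1360×0.27/(4×5.67×10⁻⁸×6.17²)]^(1/4) = 80.76 K.

T₁/T₂ ≈ 1.687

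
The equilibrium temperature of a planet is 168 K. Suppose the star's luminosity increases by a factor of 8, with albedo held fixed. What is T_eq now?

T_eq ∝ L^(1/4) · d^(−1/2).
T′ = 168 × 8^(1/4) = 283 K.

T_eq ≈ 283 K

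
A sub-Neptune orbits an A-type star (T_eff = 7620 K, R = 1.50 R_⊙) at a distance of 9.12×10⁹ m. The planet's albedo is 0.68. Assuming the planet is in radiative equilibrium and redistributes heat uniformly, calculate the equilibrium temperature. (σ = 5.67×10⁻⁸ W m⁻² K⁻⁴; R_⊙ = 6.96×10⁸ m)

T_eq ≈ 1370 K

R_⋆ = 1.50 × 6.96×10⁸ = 1.04×10⁹ m.
L = 4πR_⋆²σT_⋆⁴ = 4π(1.04×10⁹)² × 5.67×10⁻⁸ × (7620)⁴ = 2.62×10²⁷ W.
S = L/(4πd²) = 2.51×10⁶ W m⁻².
Energy balance: absorbed = emitted ⇒ πR²·S(1−A) = 4πR²·σT_eq⁴, so T_eq⁴ = S(1−A)/(4σ).
T_eq = [2.51×10⁶ × 0.32 / (4 × 5.67×10⁻⁸)]^(1/4) = (3.53×10¹²)^(1/4) = 1370 K.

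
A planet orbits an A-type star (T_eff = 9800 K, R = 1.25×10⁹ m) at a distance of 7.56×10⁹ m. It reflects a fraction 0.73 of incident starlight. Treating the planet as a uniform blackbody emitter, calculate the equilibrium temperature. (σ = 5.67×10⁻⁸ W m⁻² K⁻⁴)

T_eq ≈ 2030 K

L = 4πR_⋆²σT_⋆⁴ = 4π(1.25×10⁹)² × 5.67×10⁻⁸ × (9800)⁴ = 1.03×10²⁸ W.
S = L/(4πd²) = 1.43×10⁷ W m⁻².
Energy balance: absorbed = emitted ⇒ πR²·S(1−A) = 4πR²·σT_eq⁴, so T_eq⁴ = S(1−A)/(4σ).
T_eq = [1.43×10⁷ × 0.27 / (4 × 5.67×10⁻⁸)]^(1/4) = (1.70×10¹³)^(1/4) = 2030 K.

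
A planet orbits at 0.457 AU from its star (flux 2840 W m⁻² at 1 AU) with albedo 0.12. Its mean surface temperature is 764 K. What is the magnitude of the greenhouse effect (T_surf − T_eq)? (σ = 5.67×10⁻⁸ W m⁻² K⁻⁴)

ΔT ≈ 284.7 K

S = 2840/0.457² = 1.360×10⁴ W m⁻².
T_eq = [S(1−A)/(4σ)]^(1/4) = [1.360×10⁴×0.88/(4×5.67×10⁻⁸)]^(1/4) = 479.3 K.
ΔT = T_surf − T_eq = 764 − 479.3.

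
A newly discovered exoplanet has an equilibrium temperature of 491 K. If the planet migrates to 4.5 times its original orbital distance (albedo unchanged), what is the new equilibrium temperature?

T_eq ∝ L^(1/4) · d^(−1/2).
T′ = 491 / 4.5^(1/2) = 231 K.

T_eq ≈ 231 K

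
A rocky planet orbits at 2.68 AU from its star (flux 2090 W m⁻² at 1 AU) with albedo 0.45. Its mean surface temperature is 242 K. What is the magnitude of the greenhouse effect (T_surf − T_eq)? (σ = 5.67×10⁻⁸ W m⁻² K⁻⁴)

S = 2090/2.68² = 291.0 W m⁻².
T_eq = [S(1−A)/(4σ)]^(1/4) = [291.0×0.55/(4×5.67×10⁻⁸)]^(1/4) = 163.0 K.
ΔT = T_surf − T_eq = 242 − 163.0.

ΔT ≈ 79.0 K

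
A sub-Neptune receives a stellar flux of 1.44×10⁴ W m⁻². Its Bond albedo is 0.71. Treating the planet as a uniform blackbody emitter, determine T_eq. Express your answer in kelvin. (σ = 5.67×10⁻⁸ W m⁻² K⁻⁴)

T_eq ≈ 368 K

Energy balance: absorbed = emitted ⇒ πR²·S(1−A) = 4πR²·σT_eq⁴, so T_eq⁴ = S(1−A)/(4σ).
T_eq = [1.44×10⁴ × 0.29 / (4 × 5.67×10⁻⁸)]^(1/4) = (1.84×10¹⁰)^(1/4) = 368 K.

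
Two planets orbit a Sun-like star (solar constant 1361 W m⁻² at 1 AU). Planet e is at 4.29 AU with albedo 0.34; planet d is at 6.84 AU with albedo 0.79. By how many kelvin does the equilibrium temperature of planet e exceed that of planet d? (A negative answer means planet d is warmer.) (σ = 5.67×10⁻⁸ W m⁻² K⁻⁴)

ΔT ≈ 49.1 K

T_eq = [S₀(1−A)/(4σd²)]^(1/4), so T ∝ (1−A)^(1/4) / √d.
T₁ = [1361×0.66/(4×5.67×10⁻⁸×4.29²)]^(1/4) = 121.12 K.
T₂ = [1361×0.21/(4×5.67×10⁻⁸×6.84²)]^(1/4) = 72.04 K.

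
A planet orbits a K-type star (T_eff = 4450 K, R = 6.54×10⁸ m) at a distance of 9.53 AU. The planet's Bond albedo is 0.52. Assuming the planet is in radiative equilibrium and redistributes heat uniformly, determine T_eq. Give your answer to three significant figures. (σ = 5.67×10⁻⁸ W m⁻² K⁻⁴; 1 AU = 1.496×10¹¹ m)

d = 9.53 AU = 1.43×10¹² m.
L = 4πR_⋆²σT_⋆⁴ = 4π(6.54×10⁸)² × 5.67×10⁻⁸ × (4450)⁴ = 1.20×10²⁶ W.
S = L/(4πd²) = 4.68 W m⁻².
Energy balance: absorbed = emitted ⇒ πR²·S(1−A) = 4πR²·σT_eq⁴, so T_eq⁴ = S(1−A)/(4σ).
T_eq = [4.68 × 0.48 / (4 × 5.67×10⁻⁸)]^(1/4) = (9.90×10⁶)^(1/4) = 56.1 K.

T_eq ≈ 56.1 K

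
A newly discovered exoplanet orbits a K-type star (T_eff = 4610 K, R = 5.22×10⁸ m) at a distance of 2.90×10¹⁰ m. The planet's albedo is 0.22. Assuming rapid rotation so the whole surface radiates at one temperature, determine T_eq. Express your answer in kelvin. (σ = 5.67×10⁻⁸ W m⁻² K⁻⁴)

T_eq ≈ 411 K

L = 4πR_⋆²σT_⋆⁴ = 4π(5.22×10⁸)² × 5.67×10⁻⁸ × (4610)⁴ = 8.77×10²⁵ W.
S = L/(4πd²) = 8300 W m⁻².
Energy balance: absorbed = emitted ⇒ πR²·S(1−A) = 4πR²·σT_eq⁴, so T_eq⁴ = S(1−A)/(4σ).
T_eq = [8300 × 0.78 / (4 × 5.67×10⁻⁸)]^(1/4) = (2.85×10¹⁰)^(1/4) = 411 K.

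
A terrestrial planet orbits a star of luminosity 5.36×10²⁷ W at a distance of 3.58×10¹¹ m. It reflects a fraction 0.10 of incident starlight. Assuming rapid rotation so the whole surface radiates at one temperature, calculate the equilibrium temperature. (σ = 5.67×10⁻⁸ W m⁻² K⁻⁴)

T_eq ≈ 339 K

Flux: S = L/(4πd²) = 5.36×10²⁷/(4π×(3.58×10¹¹)²) = 3330 W m⁻².
Energy balance: absorbed = emitted ⇒ πR²·S(1−A) = 4πR²·σT_eq⁴, so T_eq⁴ = S(1−A)/(4σ).
T_eq = [3330 × 0.90 / (4 × 5.67×10⁻⁸)]^(1/4) = (1.32×10¹⁰)^(1/4) = 339 K.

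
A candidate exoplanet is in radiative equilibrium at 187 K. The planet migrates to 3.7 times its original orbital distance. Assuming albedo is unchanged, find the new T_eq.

T_eq ∝ L^(1/4) · d^(−1/2).
T′ = 187 / 3.7^(1/2) = 97.2 K.

T_eq ≈ 97.2 K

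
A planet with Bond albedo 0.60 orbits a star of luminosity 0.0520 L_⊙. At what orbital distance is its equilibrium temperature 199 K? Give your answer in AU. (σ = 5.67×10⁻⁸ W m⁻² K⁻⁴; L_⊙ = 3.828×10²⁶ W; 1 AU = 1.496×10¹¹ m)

L = 0.0520 × 3.828×10²⁶ = 1.99×10²⁵ W.
From T_eq⁴ = L(1−A)/(16πσd²): d = √[L(1−A)/(16πσT_eq⁴)].
d = √[1.99×10²⁵ × 0.40 / (16π × 5.67×10⁻⁸ × (199)⁴)] = 4.22×10¹⁰ m = 0.282 AU.

d ≈ 0.282 AU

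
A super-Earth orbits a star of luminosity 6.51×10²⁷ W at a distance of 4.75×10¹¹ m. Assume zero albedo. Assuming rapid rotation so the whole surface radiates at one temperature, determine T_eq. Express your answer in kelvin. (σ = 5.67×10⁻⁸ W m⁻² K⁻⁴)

T_eq ≈ 317 K

Flux: S = L/(4πd²) = 6.51×10²⁷/(4π×(4.75×10¹¹)²) = 2300 W m⁻².
Energy balance: absorbed = emitted ⇒ πR²·S(1−A) = 4πR²·σT_eq⁴, so T_eq⁴ = S(1−A)/(4σ).
T_eq = [2300 × 1.00 / (4 × 5.67×10⁻⁸)]^(1/4) = (1.01×10¹⁰)^(1/4) = 317 K.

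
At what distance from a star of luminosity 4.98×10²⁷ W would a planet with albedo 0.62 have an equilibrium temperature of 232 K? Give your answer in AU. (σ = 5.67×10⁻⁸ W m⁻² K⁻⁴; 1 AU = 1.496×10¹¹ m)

From T_eq⁴ = L(1−A)/(16πσd²): d = √[L(1−A)/(16πσT_eq⁴)].
d = √[4.98×10²⁷ × 0.38 / (16π × 5.67×10⁻⁸ × (232)⁴)] = 4.79×10¹¹ m = 3.20 AU.

d ≈ 3.20 AU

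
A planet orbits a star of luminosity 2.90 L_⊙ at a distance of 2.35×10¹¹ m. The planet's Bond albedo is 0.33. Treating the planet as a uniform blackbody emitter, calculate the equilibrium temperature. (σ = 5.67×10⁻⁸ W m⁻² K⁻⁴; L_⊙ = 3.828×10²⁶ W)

T_eq ≈ 262 K

L = 2.90 × 3.828×10²⁶ = 1.11×10²⁷ W.
Flux: S = L/(4πd²) = 1.11×10²⁷/(4π×(2.35×10¹¹)²) = 1600 W m⁻².
Energy balance: absorbed = emitted ⇒ πR²·S(1−A) = 4πR²·σT_eq⁴, so T_eq⁴ = S(1−A)/(4σ).
T_eq = [1600 × 0.67 / (4 × 5.67×10⁻⁸)]^(1/4) = (4.73×10⁹)^(1/4) = 262 K.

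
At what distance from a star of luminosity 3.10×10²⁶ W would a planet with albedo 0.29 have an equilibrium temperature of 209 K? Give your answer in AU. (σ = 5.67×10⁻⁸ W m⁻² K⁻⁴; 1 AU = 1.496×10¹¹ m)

d ≈ 1.34 AU

From T_eq⁴ = L(1−A)/(16πσd²): d = √[L(1−A)/(16πσT_eq⁴)].
d = √[3.10×10²⁶ × 0.71 / (16π × 5.67×10⁻⁸ × (209)⁴)] = 2.01×10¹¹ m = 1.34 AU.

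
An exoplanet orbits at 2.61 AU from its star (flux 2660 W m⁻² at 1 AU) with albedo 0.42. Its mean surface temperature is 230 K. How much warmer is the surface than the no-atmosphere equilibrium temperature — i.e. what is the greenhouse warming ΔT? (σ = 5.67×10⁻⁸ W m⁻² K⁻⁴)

ΔT ≈ 52.2 K

S = 2660/2.61² = 390.5 W m⁻².
T_eq = [S(1−A)/(4σ)]^(1/4) = [390.5×0.58/(4×5.67×10⁻⁸)]^(1/4) = 177.8 K.
ΔT = T_surf − T_eq = 230 − 177.8.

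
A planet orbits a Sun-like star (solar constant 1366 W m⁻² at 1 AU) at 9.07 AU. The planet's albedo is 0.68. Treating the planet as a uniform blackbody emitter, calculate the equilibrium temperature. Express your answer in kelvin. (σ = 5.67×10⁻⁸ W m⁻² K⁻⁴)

T_eq ≈ 69.6 K

Flux at 9.07 AU: S = 1366/9.07² = 16.6 W m⁻².
Energy balance: absorbed = emitted ⇒ πR²·S(1−A) = 4πR²·σT_eq⁴, so T_eq⁴ = S(1−A)/(4σ).
T_eq = [16.6 × 0.32 / (4 × 5.67×10⁻⁸)]^(1/4) = (2.34×10⁷)^(1/4) = 69.6 K.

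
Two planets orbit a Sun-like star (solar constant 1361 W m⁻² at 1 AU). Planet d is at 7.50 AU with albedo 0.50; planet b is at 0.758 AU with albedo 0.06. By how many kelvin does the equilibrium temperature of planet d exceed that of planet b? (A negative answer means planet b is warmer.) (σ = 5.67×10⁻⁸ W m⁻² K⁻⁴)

ΔT ≈ -229.3 K

T_eq = [S₀(1−A)/(4σd²)]^(1/4), so T ∝ (1−A)^(1/4) / √d.
T₁ = [1361×0.50/(4×5.67×10⁻⁸×7.50²)]^(1/4) = 85.46 K.
T₂ = [1361×0.94/(4×5.67×10⁻⁸×0.758²)]^(1/4) = 314.78 K.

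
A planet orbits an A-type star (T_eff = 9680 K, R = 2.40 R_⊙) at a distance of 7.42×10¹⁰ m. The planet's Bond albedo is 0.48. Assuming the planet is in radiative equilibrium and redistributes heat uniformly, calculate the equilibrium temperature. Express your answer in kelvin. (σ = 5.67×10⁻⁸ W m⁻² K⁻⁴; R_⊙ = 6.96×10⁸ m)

R_⋆ = 2.40 × 6.96×10⁸ = 1.67×10⁹ m.
L = 4πR_⋆²σT_⋆⁴ = 4π(1.67×10⁹)² × 5.67×10⁻⁸ × (9680)⁴ = 1.75×10²⁸ W.
S = L/(4πd²) = 2.52×10⁵ W m⁻².
Energy balance: absorbed = emitted ⇒ πR²·S(1−A) = 4πR²·σT_eq⁴, so T_eq⁴ = S(1−A)/(4σ).
T_eq = [2.52×10⁵ × 0.52 / (4 × 5.67×10⁻⁸)]^(1/4) = (5.78×10¹¹)^(1/4) = 872 K.

T_eq ≈ 872 K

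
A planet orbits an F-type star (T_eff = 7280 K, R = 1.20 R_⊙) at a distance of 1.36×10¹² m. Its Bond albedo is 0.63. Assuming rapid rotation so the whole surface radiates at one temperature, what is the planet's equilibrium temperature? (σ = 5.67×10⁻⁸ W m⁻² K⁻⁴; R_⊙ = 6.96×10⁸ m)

R_⋆ = 1.20 × 6.96×10⁸ = 8.35×10⁸ m.
L = 4πR_⋆²σT_⋆⁴ = 4π(8.35×10⁸)² × 5.67×10⁻⁸ × (7280)⁴ = 1.40×10²⁷ W.
S = L/(4πd²) = 60.1 W m⁻².
Energy balance: absorbed = emitted ⇒ πR²·S(1−A) = 4πR²·σT_eq⁴, so T_eq⁴ = S(1−A)/(4σ).
T_eq = [60.1 × 0.37 / (4 × 5.67×10⁻⁸)]^(1/4) = (9.80×10⁷)^(1/4) = 99.5 K.

T_eq ≈ 99.5 K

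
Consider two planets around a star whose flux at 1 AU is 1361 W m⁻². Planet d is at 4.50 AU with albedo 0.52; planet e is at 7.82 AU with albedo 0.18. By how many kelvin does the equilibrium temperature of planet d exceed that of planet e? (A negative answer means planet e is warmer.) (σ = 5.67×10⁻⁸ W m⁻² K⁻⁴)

ΔT ≈ 14.5 K

T_eq = [S₀(1−A)/(4σd²)]^(1/4), so T ∝ (1−A)^(1/4) / √d.
T₁ = [1361×0.48/(4×5.67×10⁻⁸×4.50²)]^(1/4) = 109.21 K.
T₂ = [1361×0.82/(4×5.67×10⁻⁸×7.82²)]^(1/4) = 94.71 K.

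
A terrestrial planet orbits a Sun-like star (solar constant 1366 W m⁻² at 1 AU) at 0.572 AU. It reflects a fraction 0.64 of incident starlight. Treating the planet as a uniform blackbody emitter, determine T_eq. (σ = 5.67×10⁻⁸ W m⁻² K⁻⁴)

T_eq ≈ 285 K

Flux at 0.572 AU: S = 1366/0.572² = 4180 W m⁻².
Energy balance: absorbed = emitted ⇒ πR²·S(1−A) = 4πR²·σT_eq⁴, so T_eq⁴ = S(1−A)/(4σ).
T_eq = [4180 × 0.36 / (4 × 5.67×10⁻⁸)]^(1/4) = (6.63×10⁹)^(1/4) = 285 K.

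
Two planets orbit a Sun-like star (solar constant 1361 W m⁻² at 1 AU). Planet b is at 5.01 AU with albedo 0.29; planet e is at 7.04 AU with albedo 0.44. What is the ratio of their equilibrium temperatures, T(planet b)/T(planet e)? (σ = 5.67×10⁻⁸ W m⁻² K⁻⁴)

T_eq = [S₀(1−A)/(4σd²)]^(1/4), so T ∝ (1−A)^(1/4) / √d.
T₁ = [1361×0.71/(4×5.67×10⁻⁸×5.01²)]^(1/4) = 114.14 K.
T₂ = [1361×0.56/(4×5.67×10⁻⁸×7.04²)]^(1/4) = 90.74 K.

T₁/T₂ ≈ 1.258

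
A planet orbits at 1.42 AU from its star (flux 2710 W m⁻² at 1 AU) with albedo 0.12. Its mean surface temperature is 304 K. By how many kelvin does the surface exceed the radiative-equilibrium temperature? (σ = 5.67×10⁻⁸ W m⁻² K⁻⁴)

ΔT ≈ 35.3 K

S = 2710/1.42² = 1344 W m⁻².
T_eq = [S(1−A)/(4σ)]^(1/4) = [1344×0.88/(4×5.67×10⁻⁸)]^(1/4) = 268.7 K.
ΔT = T_surf − T_eq = 304 − 268.7.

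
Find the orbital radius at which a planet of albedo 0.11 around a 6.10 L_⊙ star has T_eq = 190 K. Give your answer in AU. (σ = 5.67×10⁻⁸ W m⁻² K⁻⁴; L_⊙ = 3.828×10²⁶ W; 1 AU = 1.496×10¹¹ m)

d ≈ 5.00 AU

L = 6.10 × 3.828×10²⁶ = 2.34×10²⁷ W.
From T_eq⁴ = L(1−A)/(16πσd²): d = √[L(1−A)/(16πσT_eq⁴)].
d = √[2.34×10²⁷ × 0.89 / (16π × 5.67×10⁻⁸ × (190)⁴)] = 7.48×10¹¹ m = 5.00 AU.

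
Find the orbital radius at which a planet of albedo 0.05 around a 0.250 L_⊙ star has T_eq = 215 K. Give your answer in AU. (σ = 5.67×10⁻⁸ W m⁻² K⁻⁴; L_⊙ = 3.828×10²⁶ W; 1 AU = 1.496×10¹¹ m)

L = 0.250 × 3.828×10²⁶ = 9.57×10²⁵ W.
From T_eq⁴ = L(1−A)/(16πσd²): d = √[L(1−A)/(16πσT_eq⁴)].
d = √[9.57×10²⁵ × 0.95 / (16π × 5.67×10⁻⁸ × (215)⁴)] = 1.22×10¹¹ m = 0.817 AU.

d ≈ 0.817 AU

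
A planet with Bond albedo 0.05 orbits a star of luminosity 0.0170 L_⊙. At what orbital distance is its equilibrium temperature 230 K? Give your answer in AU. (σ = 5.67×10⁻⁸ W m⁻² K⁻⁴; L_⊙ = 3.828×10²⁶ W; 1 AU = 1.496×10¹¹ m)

L = 0.0170 × 3.828×10²⁶ = 6.51×10²⁴ W.
From T_eq⁴ = L(1−A)/(16πσd²): d = √[L(1−A)/(16πσT_eq⁴)].
d = √[6.51×10²⁴ × 0.95 / (16π × 5.67×10⁻⁸ × (230)⁴)] = 2.78×10¹⁰ m = 0.186 AU.

d ≈ 0.186 AU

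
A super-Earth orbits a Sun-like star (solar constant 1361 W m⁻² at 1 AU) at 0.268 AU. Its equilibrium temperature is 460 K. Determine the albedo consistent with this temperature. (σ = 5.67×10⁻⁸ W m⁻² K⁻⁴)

A ≈ 0.46

Flux at 0.268 AU: S = 1361/0.268² = 1.89×10⁴ W m⁻².
From T_eq⁴ = S(1−A)/(4σ): 1−A = 4σT_eq⁴/S.
1−A = 4 × 5.67×10⁻⁸ × (460)⁴ / 1.89×10⁴ = 0.536.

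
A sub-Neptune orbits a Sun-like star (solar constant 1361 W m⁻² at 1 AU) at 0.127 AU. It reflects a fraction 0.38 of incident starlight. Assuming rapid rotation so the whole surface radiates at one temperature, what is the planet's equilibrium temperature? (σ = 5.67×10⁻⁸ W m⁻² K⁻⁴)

Flux at 0.127 AU: S = 1361/0.127² = 8.44×10⁴ W m⁻².
Energy balance: absorbed = emitted ⇒ πR²·S(1−A) = 4πR²·σT_eq⁴, so T_eq⁴ = S(1−A)/(4σ).
T_eq = [8.44×10⁴ × 0.62 / (4 × 5.67×10⁻⁸)]^(1/4) = (2.31×10¹¹)^(1/4) = 693 K.

T_eq ≈ 693 K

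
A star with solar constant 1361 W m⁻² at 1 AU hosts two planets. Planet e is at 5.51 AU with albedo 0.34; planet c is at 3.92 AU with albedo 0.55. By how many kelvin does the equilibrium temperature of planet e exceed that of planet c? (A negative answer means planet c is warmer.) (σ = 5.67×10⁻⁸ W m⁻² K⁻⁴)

ΔT ≈ -8.3 K

T_eq = [S₀(1−A)/(4σd²)]^(1/4), so T ∝ (1−A)^(1/4) / √d.
T₁ = [1361×0.66/(4×5.67×10⁻⁸×5.51²)]^(1/4) = 106.87 K.
T₂ = [1361×0.45/(4×5.67×10⁻⁸×3.92²)]^(1/4) = 115.14 K.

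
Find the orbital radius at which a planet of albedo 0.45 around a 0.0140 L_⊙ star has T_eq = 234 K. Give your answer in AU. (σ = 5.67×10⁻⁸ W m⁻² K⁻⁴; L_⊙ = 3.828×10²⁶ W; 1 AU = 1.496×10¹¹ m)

L = 0.0140 × 3.828×10²⁶ = 5.36×10²⁴ W.
From T_eq⁴ = L(1−A)/(16πσd²): d = √[L(1−A)/(16πσT_eq⁴)].
d = √[5.36×10²⁴ × 0.55 / (16π × 5.67×10⁻⁸ × (234)⁴)] = 1.86×10¹⁰ m = 0.124 AU.

d ≈ 0.124 AU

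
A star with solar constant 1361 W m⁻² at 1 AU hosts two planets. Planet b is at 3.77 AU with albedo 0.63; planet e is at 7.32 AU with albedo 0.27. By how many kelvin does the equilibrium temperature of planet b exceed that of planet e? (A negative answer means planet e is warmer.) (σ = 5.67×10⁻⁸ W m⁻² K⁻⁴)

T_eq = [S₀(1−A)/(4σd²)]^(1/4), so T ∝ (1−A)^(1/4) / √d.
T₁ = [1361×0.37/(4×5.67×10⁻⁸×3.77²)]^(1/4) = 111.80 K.
T₂ = [1361×0.73/(4×5.67×10⁻⁸×7.32²)]^(1/4) = 95.09 K.

ΔT ≈ 16.7 K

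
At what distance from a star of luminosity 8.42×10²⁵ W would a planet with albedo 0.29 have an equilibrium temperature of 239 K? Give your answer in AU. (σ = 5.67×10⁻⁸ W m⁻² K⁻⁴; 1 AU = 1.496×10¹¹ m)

d ≈ 0.536 AU

From T_eq⁴ = L(1−A)/(16πσd²): d = √[L(1−A)/(16πσT_eq⁴)].
d = √[8.42×10²⁵ × 0.71 / (16π × 5.67×10⁻⁸ × (239)⁴)] = 8.02×10¹⁰ m = 0.536 AU.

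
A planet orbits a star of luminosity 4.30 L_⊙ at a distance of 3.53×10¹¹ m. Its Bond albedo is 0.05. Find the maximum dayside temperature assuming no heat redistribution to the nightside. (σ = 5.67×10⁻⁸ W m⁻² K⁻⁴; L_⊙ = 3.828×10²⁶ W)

T_ss ≈ 364 K

L = 4.30 × 3.828×10²⁶ = 1.65×10²⁷ W.
Flux: S = L/(4πd²) = 1.65×10²⁷/(4π×(3.53×10¹¹)²) = 1050 W m⁻².
With no redistribution each surface element balances locally: S(1−A) = σT⁴.
T = [1050 × 0.95 / 5.67×10⁻⁸]^(1/4) = (1.76×10¹⁰)^(1/4) = 364 K.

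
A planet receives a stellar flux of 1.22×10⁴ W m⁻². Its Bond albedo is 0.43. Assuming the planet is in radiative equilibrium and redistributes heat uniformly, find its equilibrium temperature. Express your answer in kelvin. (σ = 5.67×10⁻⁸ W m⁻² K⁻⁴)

T_eq ≈ 418 K

Energy balance: absorbed = emitted ⇒ πR²·S(1−A) = 4πR²·σT_eq⁴, so T_eq⁴ = S(1−A)/(4σ).
T_eq = [1.22×10⁴ × 0.57 / (4 × 5.67×10⁻⁸)]^(1/4) = (3.07×10¹⁰)^(1/4) = 418 K.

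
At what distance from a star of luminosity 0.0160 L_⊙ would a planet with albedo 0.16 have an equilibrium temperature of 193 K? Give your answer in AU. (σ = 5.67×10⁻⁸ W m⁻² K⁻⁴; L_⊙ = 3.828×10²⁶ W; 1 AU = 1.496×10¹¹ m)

L = 0.0160 × 3.828×10²⁶ = 6.12×10²⁴ W.
From T_eq⁴ = L(1−A)/(16πσd²): d = √[L(1−A)/(16πσT_eq⁴)].
d = √[6.12×10²⁴ × 0.84 / (16π × 5.67×10⁻⁸ × (193)⁴)] = 3.61×10¹⁰ m = 0.241 AU.

d ≈ 0.241 AU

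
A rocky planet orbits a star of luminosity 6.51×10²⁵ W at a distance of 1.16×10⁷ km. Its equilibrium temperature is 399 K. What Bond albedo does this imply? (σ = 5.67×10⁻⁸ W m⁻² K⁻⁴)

A ≈ 0.85

d = 1.16×10⁷ km = 1.16×10¹⁰ m.
Flux: S = L/(4πd²) = 6.51×10²⁵/(4π×(1.16×10¹⁰)²) = 3.85×10⁴ W m⁻².
From T_eq⁴ = S(1−A)/(4σ): 1−A = 4σT_eq⁴/S.
1−A = 4 × 5.67×10⁻⁸ × (399)⁴ / 3.85×10⁴ = 0.149.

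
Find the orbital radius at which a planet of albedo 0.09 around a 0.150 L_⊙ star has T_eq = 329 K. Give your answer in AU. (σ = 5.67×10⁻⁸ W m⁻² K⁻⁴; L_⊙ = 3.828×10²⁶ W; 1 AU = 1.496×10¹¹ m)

d ≈ 0.264 AU

L = 0.150 × 3.828×10²⁶ = 5.74×10²⁵ W.
From T_eq⁴ = L(1−A)/(16πσd²): d = √[L(1−A)/(16πσT_eq⁴)].
d = √[5.74×10²⁵ × 0.91 / (16π × 5.67×10⁻⁸ × (329)⁴)] = 3.96×10¹⁰ m = 0.264 AU.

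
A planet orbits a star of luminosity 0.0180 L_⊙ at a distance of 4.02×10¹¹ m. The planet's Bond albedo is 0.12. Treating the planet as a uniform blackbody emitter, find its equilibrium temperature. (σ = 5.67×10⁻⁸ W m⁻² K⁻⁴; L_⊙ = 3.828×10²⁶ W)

L = 0.0180 × 3.828×10²⁶ = 6.89×10²⁴ W.
Flux: S = L/(4πd²) = 6.89×10²⁴/(4π×(4.02×10¹¹)²) = 3.39 W m⁻².
Energy balance: absorbed = emitted ⇒ πR²·S(1−A) = 4πR²·σT_eq⁴, so T_eq⁴ = S(1−A)/(4σ).
T_eq = [3.39 × 0.88 / (4 × 5.67×10⁻⁸)]^(1/4) = (1.32×10⁷)^(1/4) = 60.2 K.

T_eq ≈ 60.2 K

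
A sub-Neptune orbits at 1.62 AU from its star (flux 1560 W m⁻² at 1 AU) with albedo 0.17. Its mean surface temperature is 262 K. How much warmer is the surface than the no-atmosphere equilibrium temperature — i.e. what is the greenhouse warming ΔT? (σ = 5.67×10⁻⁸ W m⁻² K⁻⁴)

ΔT ≈ 46.0 K

S = 1560/1.62² = 594.4 W m⁻².
T_eq = [S(1−A)/(4σ)]^(1/4) = [594.4×0.83/(4×5.67×10⁻⁸)]^(1/4) = 216.0 K.
ΔT = T_surf − T_eq = 262 − 216.0.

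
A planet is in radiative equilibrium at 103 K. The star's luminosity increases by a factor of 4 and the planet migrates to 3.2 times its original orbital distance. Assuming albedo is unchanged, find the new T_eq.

T_eq ≈ 81.4 K

T_eq ∝ L^(1/4) · d^(−1/2).
T′ = 103 × 4^(1/4) / 3.2^(1/2) = 81.4 K.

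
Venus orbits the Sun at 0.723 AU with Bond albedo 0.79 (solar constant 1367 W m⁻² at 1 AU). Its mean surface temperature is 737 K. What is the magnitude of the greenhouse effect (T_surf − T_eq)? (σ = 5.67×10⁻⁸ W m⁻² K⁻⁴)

S = 1367/0.723² = 2615 W m⁻².
T_eq = [S(1−A)/(4σ)]^(1/4) = [2615×0.21/(4×5.67×10⁻⁸)]^(1/4) = 221.8 K.
ΔT = T_surf − T_eq = 737 − 221.8.

ΔT ≈ 515.2 K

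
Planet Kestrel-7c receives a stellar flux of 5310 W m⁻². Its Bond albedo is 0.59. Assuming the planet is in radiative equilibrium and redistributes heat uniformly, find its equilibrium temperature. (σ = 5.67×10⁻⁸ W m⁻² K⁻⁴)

T_eq ≈ 313 K

Energy balance: absorbed = emitted ⇒ πR²·S(1−A) = 4πR²·σT_eq⁴, so T_eq⁴ = S(1−A)/(4σ).
T_eq = [5310 × 0.41 / (4 × 5.67×10⁻⁸)]^(1/4) = (9.60×10⁹)^(1/4) = 313 K.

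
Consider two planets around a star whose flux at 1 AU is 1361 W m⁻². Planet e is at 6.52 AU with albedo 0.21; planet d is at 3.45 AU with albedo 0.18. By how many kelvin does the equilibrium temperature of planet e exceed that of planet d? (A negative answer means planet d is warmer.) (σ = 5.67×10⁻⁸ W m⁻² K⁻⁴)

T_eq = [S₀(1−A)/(4σd²)]^(1/4), so T ∝ (1−A)^(1/4) / √d.
T₁ = [1361×0.79/(4×5.67×10⁻⁸×6.52²)]^(1/4) = 102.76 K.
T₂ = [1361×0.82/(4×5.67×10⁻⁸×3.45²)]^(1/4) = 142.59 K.

ΔT ≈ -39.8 K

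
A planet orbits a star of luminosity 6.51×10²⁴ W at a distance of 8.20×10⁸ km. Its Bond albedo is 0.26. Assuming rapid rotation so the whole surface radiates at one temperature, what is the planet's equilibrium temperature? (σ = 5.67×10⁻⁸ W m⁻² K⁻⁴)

T_eq ≈ 39.8 K

d = 8.20×10⁸ km = 8.20×10¹¹ m.
Flux: S = L/(4πd²) = 6.51×10²⁴/(4π×(8.20×10¹¹)²) = 0.770 W m⁻².
Energy balance: absorbed = emitted ⇒ πR²·S(1−A) = 4πR²·σT_eq⁴, so T_eq⁴ = S(1−A)/(4σ).
T_eq = [0.770 × 0.74 / (4 × 5.67×10⁻⁸)]^(1/4) = (2.51×10⁶)^(1/4) = 39.8 K.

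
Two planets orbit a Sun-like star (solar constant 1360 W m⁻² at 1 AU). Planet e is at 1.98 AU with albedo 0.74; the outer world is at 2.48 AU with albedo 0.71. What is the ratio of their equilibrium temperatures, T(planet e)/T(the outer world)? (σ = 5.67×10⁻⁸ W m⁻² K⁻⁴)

T₁/T₂ ≈ 1.089

T_eq = [S₀(1−A)/(4σd²)]^(1/4), so T ∝ (1−A)^(1/4) / √d.
T₁ = [1360×0.26/(4×5.67×10⁻⁸×1.98²)]^(1/4) = 141.22 K.
T₂ = [1360×0.29/(4×5.67×10⁻⁸×2.48²)]^(1/4) = 129.67 K.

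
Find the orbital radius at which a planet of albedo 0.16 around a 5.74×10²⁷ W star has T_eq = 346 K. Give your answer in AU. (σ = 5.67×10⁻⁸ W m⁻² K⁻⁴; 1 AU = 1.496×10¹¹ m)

d ≈ 2.30 AU

From T_eq⁴ = L(1−A)/(16πσd²): d = √[L(1−A)/(16πσT_eq⁴)].
d = √[5.74×10²⁷ × 0.84 / (16π × 5.67×10⁻⁸ × (346)⁴)] = 3.44×10¹¹ m = 2.30 AU.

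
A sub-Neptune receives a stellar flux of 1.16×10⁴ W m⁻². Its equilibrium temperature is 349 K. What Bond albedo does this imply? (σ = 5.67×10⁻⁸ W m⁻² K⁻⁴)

From T_eq⁴ = S(1−A)/(4σ): 1−A = 4σT_eq⁴/S.
1−A = 4 × 5.67×10⁻⁸ × (349)⁴ / 1.16×10⁴ = 0.290.

A ≈ 0.71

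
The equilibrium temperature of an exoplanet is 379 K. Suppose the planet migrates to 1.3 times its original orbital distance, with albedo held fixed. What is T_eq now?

T_eq ∝ L^(1/4) · d^(−1/2).
T′ = 379 / 1.3^(1/2) = 332 K.

T_eq ≈ 332 K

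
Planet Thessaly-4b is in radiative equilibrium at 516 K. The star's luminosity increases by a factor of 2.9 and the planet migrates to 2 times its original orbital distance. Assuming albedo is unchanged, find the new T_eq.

T_eq ≈ 476 K

T_eq ∝ L^(1/4) · d^(−1/2).
T′ = 516 × 2.9^(1/4) / 2^(1/2) = 476 K.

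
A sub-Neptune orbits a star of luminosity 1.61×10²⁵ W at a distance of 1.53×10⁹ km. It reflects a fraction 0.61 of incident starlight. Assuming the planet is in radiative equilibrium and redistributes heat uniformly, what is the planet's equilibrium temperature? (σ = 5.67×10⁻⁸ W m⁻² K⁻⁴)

T_eq ≈ 31.1 K

d = 1.53×10⁹ km = 1.53×10¹² m.
Flux: S = L/(4πd²) = 1.61×10²⁵/(4π×(1.53×10¹²)²) = 0.547 W m⁻².
Energy balance: absorbed = emitted ⇒ πR²·S(1−A) = 4πR²·σT_eq⁴, so T_eq⁴ = S(1−A)/(4σ).
T_eq = [0.547 × 0.39 / (4 × 5.67×10⁻⁸)]^(1/4) = (9.41×10⁵)^(1/4) = 31.1 K.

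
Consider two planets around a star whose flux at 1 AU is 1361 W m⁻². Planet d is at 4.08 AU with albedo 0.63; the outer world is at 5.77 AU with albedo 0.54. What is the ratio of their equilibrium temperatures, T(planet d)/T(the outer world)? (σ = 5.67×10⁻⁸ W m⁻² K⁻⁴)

T₁/T₂ ≈ 1.126

T_eq = [S₀(1−A)/(4σd²)]^(1/4), so T ∝ (1−A)^(1/4) / √d.
T₁ = [1361×0.37/(4×5.67×10⁻⁸×4.08²)]^(1/4) = 107.47 K.
T₂ = [1361×0.46/(4×5.67×10⁻⁸×5.77²)]^(1/4) = 95.42 K.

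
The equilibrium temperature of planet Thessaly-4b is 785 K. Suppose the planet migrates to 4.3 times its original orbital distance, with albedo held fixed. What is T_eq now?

T_eq ≈ 379 K

T_eq ∝ L^(1/4) · d^(−1/2).
T′ = 785 / 4.3^(1/2) = 379 K.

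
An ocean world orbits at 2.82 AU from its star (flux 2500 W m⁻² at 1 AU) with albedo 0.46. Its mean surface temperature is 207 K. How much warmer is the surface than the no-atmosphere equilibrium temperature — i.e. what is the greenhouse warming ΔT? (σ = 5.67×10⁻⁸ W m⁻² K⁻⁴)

ΔT ≈ 41.6 K

S = 2500/2.82² = 314.4 W m⁻².
T_eq = [S(1−A)/(4σ)]^(1/4) = [314.4×0.54/(4×5.67×10⁻⁸)]^(1/4) = 165.4 K.
ΔT = T_surf − T_eq = 207 − 165.4.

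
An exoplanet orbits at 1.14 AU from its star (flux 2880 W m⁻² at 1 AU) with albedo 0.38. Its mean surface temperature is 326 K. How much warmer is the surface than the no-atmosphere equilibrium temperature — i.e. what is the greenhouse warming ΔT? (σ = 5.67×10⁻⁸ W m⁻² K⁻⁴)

S = 2880/1.14² = 2216 W m⁻².
T_eq = [S(1−A)/(4σ)]^(1/4) = [2216×0.62/(4×5.67×10⁻⁸)]^(1/4) = 279.0 K.
ΔT = T_surf − T_eq = 326 − 279.0.

ΔT ≈ 47.0 K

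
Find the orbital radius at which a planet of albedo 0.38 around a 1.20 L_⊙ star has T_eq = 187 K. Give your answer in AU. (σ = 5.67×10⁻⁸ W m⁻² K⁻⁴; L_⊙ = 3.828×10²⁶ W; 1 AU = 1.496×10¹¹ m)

d ≈ 1.91 AU

L = 1.20 × 3.828×10²⁶ = 4.59×10²⁶ W.
From T_eq⁴ = L(1−A)/(16πσd²): d = √[L(1−A)/(16πσT_eq⁴)].
d = √[4.59×10²⁶ × 0.62 / (16π × 5.67×10⁻⁸ × (187)⁴)] = 2.86×10¹¹ m = 1.91 AU.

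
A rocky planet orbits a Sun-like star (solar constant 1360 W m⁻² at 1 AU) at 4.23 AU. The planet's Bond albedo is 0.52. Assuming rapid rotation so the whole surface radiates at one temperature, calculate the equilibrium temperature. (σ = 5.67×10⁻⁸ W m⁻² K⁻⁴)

Flux at 4.23 AU: S = 1360/4.23² = 76.0 W m⁻².
Energy balance: absorbed = emitted ⇒ πR²·S(1−A) = 4πR²·σT_eq⁴, so T_eq⁴ = S(1−A)/(4σ).
T_eq = [76.0 × 0.48 / (4 × 5.67×10⁻⁸)]^(1/4) = (1.61×10⁸)^(1/4) = 113 K.

T_eq ≈ 113 K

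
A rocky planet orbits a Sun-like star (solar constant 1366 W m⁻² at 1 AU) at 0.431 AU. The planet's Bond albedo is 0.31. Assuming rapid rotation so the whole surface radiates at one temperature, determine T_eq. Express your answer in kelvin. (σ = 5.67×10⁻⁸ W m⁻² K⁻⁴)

Flux at 0.431 AU: S = 1366/0.431² = 7350 W m⁻².
Energy balance: absorbed = emitted ⇒ πR²·S(1−A) = 4πR²·σT_eq⁴, so T_eq⁴ = S(1−A)/(4σ).
T_eq = [7350 × 0.69 / (4 × 5.67×10⁻⁸)]^(1/4) = (2.24×10¹⁰)^(1/4) = 387 K.

T_eq ≈ 387 K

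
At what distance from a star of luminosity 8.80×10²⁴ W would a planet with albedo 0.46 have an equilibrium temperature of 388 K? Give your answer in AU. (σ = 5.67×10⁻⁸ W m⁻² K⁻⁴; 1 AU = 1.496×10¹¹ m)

From T_eq⁴ = L(1−A)/(16πσd²): d = √[L(1−A)/(16πσT_eq⁴)].
d = √[8.80×10²⁴ × 0.54 / (16π × 5.67×10⁻⁸ × (388)⁴)] = 8.58×10⁹ m = 0.0573 AU.

d ≈ 0.0573 AU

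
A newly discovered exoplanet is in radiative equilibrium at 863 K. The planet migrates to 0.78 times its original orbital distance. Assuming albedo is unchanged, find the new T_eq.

T_eq ≈ 977 K

T_eq ∝ L^(1/4) · d^(−1/2).
T′ = 863 / 0.78^(1/2) = 977 K.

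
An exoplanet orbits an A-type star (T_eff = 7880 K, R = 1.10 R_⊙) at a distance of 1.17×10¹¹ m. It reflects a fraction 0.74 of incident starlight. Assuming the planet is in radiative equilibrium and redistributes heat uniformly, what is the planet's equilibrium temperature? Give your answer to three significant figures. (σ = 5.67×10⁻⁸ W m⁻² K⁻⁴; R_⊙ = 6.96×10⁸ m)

R_⋆ = 1.10 × 6.96×10⁸ = 7.66×10⁸ m.
L = 4πR_⋆²σT_⋆⁴ = 4π(7.66×10⁸)² × 5.67×10⁻⁸ × (7880)⁴ = 1.61×10²⁷ W.
S = L/(4πd²) = 9360 W m⁻².
Energy balance: absorbed = emitted ⇒ πR²·S(1−A) = 4πR²·σT_eq⁴, so T_eq⁴ = S(1−A)/(4σ).
T_eq = [9360 × 0.26 / (4 × 5.67×10⁻⁸)]^(1/4) = (1.07×10¹⁰)^(1/4) = 322 K.

T_eq ≈ 322 K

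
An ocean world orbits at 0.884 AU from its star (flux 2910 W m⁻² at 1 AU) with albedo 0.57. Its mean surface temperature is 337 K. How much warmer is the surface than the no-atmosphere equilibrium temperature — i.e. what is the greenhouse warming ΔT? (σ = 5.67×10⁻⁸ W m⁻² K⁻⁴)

ΔT ≈ 47.1 K

S = 2910/0.884² = 3724 W m⁻².
T_eq = [S(1−A)/(4σ)]^(1/4) = [3724×0.43/(4×5.67×10⁻⁸)]^(1/4) = 289.9 K.
ΔT = T_surf − T_eq = 337 − 289.9.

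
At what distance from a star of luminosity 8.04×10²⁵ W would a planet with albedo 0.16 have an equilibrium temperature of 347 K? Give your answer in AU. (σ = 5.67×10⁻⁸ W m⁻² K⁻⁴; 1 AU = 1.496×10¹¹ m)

d ≈ 0.270 AU

From T_eq⁴ = L(1−A)/(16πσd²): d = √[L(1−A)/(16πσT_eq⁴)].
d = √[8.04×10²⁵ × 0.84 / (16π × 5.67×10⁻⁸ × (347)⁴)] = 4.04×10¹⁰ m = 0.270 AU.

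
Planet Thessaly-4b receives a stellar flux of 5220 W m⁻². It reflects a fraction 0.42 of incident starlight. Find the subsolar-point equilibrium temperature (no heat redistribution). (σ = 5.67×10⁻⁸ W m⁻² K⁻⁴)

At the subsolar point the surface absorbs S(1−A) and emits σT⁴ per unit area — no factor of 4, since only the local patch is in balance.
T = [5220 × 0.58 / 5.67×10⁻⁸]^(1/4) = (5.34×10¹⁰)^(1/4) = 481 K.

T_ss ≈ 481 K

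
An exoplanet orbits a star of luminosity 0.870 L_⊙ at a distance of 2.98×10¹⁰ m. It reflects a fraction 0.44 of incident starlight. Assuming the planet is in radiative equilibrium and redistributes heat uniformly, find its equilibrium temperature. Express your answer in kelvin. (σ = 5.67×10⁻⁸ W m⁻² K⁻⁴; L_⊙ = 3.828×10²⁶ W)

L = 0.870 × 3.828×10²⁶ = 3.33×10²⁶ W.
Flux: S = L/(4πd²) = 3.33×10²⁶/(4π×(2.98×10¹⁰)²) = 2.98×10⁴ W m⁻².
Energy balance: absorbed = emitted ⇒ πR²·S(1−A) = 4πR²·σT_eq⁴, so T_eq⁴ = S(1−A)/(4σ).
T_eq = [2.98×10⁴ × 0.56 / (4 × 5.67×10⁻⁸)]^(1/4) = (7.37×10¹⁰)^(1/4) = 521 K.

T_eq ≈ 521 K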